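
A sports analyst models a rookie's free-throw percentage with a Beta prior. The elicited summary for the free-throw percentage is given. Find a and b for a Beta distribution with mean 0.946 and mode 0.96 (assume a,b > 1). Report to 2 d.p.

Let s = a+b. Mean gives a = μs = 0.946s; mode gives (a−1)/(s−2) = 0.96.
Substituting: 0.946s − 1 = 0.96(s−2) = 0.96s − 1.92, so -0.014s = -0.92 and s = 65.7143.
Then a = 0.946×65.7143 = 62.17 and b = s−a = 3.55.

a = 62.17, b = 3.55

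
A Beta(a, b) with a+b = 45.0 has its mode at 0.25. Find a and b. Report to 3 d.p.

Mode = (a−1)/(κ−2) with κ = a+b, so a−1 = 0.25·43.0 = 10.750.
a = 11.750; b = κ − a = 33.250.

a = 11.750, b = 33.250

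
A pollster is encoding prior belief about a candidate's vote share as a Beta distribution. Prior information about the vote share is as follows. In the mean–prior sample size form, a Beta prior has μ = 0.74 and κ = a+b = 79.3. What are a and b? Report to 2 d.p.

a = μκ = 0.74×79.3 = 58.68 and b = (1−μ)κ = 0.26×79.3 = 20.62.

a = 58.68, b = 20.62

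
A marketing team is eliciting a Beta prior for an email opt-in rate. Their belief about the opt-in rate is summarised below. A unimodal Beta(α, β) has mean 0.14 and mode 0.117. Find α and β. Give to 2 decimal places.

α = 4.66, β = 28.64

With s = α+β: μ = α/s and mode = (α−1)/(s−2). Eliminating α = μs,
μs − 1 = m(s−2) ⇒ s(μ−m) = 1−2m ⇒ s = 0.766/0.023 = 33.3043.
So α = μs = 4.66, β = (1−μ)s = 28.64.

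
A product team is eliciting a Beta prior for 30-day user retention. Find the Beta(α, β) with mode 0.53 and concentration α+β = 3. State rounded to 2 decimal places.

Mode = (α−1)/(κ−2) with κ = α+β, so α−1 = 0.53·1 = 0.53.
α = 1.53; β = κ − α = 1.47.

α = 1.53, β = 1.47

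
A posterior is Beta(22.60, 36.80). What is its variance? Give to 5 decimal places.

0.00390

μ = 22.60/59.40 = 0.380471; Var = μ(1−μ)/(α+β+1) = 0.2357129/60.40 = 0.00390.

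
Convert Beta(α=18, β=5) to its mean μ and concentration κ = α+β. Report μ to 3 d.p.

κ = α+β = 18+5 = 23; μ = α/κ = 18/23 = 0.783.

μ = 0.783, κ = 23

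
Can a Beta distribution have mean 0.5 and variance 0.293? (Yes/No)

A Beta with mean μ has variance μ(1−μ)/(α+β+1) < μ(1−μ).
Here μ(1−μ) = 0.5×0.5 = 0.25, and 0.293 ≥ 0.25.

No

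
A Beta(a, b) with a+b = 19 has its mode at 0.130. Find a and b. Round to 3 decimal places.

Since the density peak of Beta(a,b) is at (a−1)/(a+b−2),
a = 1 + 0.130(19−2) = 3.210 and b = 19 − 3.210 = 15.790.

a = 3.210, b = 15.790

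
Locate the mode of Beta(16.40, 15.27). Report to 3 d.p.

With α,β > 1, mode = (α−1)/(α+β−2) = 15.40/29.67 = 0.519.

0.519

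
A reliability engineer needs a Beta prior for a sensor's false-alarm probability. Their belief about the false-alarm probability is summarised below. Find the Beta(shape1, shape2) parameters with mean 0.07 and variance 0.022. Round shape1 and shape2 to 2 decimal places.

By moment matching, shape1+shape2 = μ(1−μ)/σ² − 1 = (0.07·0.93)/0.022 − 1 = 2.9591 − 1 = 1.9591.
Since shape1/(shape1+shape2) = μ, shape1 = 0.07·1.9591 = 0.14 and shape2 = 0.93·1.9591 = 1.82.

shape1 = 0.14, shape2 = 1.82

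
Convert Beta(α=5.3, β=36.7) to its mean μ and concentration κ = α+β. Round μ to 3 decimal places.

κ = α+β = 5.3+36.7 = 42.0; μ = α/κ = 5.3/42.0 = 0.126.

μ = 0.126, κ = 42.0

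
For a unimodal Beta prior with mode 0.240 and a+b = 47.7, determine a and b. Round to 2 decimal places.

Mode = (a−1)/(κ−2) with κ = a+b, so a−1 = 0.240·45.7 = 10.97.
a = 11.97; b = κ − a = 35.73.

a = 11.97, b = 35.73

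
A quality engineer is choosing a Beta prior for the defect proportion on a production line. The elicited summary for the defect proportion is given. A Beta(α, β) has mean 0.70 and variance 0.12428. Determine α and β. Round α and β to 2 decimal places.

α = 0.48, β = 0.21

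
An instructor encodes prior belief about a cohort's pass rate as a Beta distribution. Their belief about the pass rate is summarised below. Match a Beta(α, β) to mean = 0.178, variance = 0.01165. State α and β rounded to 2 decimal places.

α = 2.06, β = 9.50

Write ν = α+β; then α = μν and Var = μ(1−μ)/(ν+1).
ν = μ(1−μ)/Var − 1 = 0.146316/0.01165 − 1 = 11.5593.
α = 0.178·11.5593 = 2.06, β = 0.822·11.5593 = 9.50.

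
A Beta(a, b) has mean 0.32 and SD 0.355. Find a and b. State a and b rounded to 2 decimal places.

a = 0.23, b = 0.49

σ² = 0.355² = 0.126025.
With s = a+b, Var = μ(1−μ)/(s+1), so s+1 = (0.32×0.68)/0.126025 = 1.7266 and s = 0.7266.
a = μs = 0.23, b = (1−μ)s = 0.49.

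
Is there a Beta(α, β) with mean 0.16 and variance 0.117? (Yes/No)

For any Beta, Var(X) < E[X]·(1−E[X]).
Here μ(1−μ) = 0.16×0.84 = 0.1344, and 0.117 < 0.1344.

Yes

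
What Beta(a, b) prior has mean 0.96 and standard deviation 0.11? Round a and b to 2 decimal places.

First σ² = 0.0121. Setting a = μn, b = (1−μ)n with n = a+b,
μ(1−μ)/(n+1) = 0.0121 ⇒ n+1 = 0.0384/0.0121 = 3.1736 ⇒ n = 2.1736.
Hence a = 0.96×2.1736 = 2.09, b = 0.04×2.1736 = 0.09.

a = 2.09, b = 0.09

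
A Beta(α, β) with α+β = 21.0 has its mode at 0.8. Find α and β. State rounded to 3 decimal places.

Since the density peak of Beta(α,β) is at (α−1)/(α+β−2),
α = 1 + 0.8(21.0−2) = 16.200 and β = 21.0 − 16.200 = 4.800.

α = 16.200, β = 4.800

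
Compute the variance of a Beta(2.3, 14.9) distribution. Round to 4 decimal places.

Var = αβ/[(α+β)²(α+β+1)] = (2.3×14.9)/(17.2²×18.2) = 34.27/5384.288 = 0.0064.

0.0064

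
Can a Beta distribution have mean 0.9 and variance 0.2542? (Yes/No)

The Beta variance bound is σ² < μ(1−μ).
Here μ(1−μ) = 0.9×0.1 = 0.09, and 0.2542 ≥ 0.09.

No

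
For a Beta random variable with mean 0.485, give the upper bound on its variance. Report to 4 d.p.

For fixed mean μ the Beta variance is μ(1−μ)/(α+β+1), increasing as α+β decreases.
Its least upper bound (not attained) is μ(1−μ) = 0.485·0.515 = 0.2498.

0.2498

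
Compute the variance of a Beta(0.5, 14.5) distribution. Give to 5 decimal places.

0.00201

Var = αβ/[(α+β)²(α+β+1)] = (0.5×14.5)/(15.0²×16.0) = 7.25/3600.000 = 0.00201.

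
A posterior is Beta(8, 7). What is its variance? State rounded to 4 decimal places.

0.0156

Var = αβ/[(α+β)²(α+β+1)] = (8×7)/(15²×16) = 56/3600 = 0.0156.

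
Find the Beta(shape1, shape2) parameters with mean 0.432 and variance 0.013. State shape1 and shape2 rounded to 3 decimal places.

shape1 = 7.722, shape2 = 10.153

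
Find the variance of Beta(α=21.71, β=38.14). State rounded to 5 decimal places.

Var = αβ/[(α+β)²(α+β+1)] = (21.71×38.14)/(59.85²×60.85) = 828.0194/217966.069125 = 0.00380.

0.00380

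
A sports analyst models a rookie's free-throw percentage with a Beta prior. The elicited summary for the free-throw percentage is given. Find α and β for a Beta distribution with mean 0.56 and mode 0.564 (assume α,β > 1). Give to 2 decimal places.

Let s = α+β. Mean gives α = μs = 0.56s; mode gives (α−1)/(s−2) = 0.564.
Substituting: 0.56s − 1 = 0.564(s−2) = 0.564s − 1.128, so -0.004s = -0.128 and s = 32.0000.
Then α = 0.56×32.0000 = 17.92 and β = s−α = 14.08.

α = 17.92, β = 14.08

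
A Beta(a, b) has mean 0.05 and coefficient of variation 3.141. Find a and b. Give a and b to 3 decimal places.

a = 0.046, b = 0.880

σ = CV·μ = 3.141×0.05 = 0.15705, so σ² = 0.024665.
s+1 = μ(1−μ)/σ² = 0.0475/0.024665 = 1.9258, so s = a+b = 0.9258.
a = μs = 0.046, b = (1−μ)s = 0.880.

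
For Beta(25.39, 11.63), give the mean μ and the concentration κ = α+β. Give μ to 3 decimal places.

κ = α+β = 25.39+11.63 = 37.02; μ = α/κ = 25.39/37.02 = 0.686.

μ = 0.686, κ = 37.02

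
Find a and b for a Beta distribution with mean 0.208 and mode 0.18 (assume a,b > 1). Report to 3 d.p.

a = 4.754, b = 18.103

Let s = a+b. Mean gives a = μs = 0.208s; mode gives (a−1)/(s−2) = 0.18.
Substituting: 0.208s − 1 = 0.18(s−2) = 0.18s − 0.36, so 0.028s = 0.64 and s = 22.8571.
Then a = 0.208×22.8571 = 4.754 and b = s−a = 18.103.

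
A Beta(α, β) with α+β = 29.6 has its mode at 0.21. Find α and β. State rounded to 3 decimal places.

For α,β>1 the mode is (α−1)/(α+β−2), so α = mode·(κ−2)+1 = 0.21×27.6+1 = 6.796.
And β = (1−mode)·(κ−2)+1 = 0.79×27.6+1 = 22.804.

α = 6.796, β = 22.804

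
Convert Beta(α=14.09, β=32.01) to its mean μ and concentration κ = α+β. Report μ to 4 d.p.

μ = 0.3056, κ = 46.10

κ = α+β = 14.09+32.01 = 46.10; μ = α/κ = 14.09/46.10 = 0.3056.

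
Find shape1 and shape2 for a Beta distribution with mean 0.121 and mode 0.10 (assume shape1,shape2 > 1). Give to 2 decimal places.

shape1 = 4.61, shape2 = 33.49

With s = shape1+shape2: μ = shape1/s and mode = (shape1−1)/(s−2). Eliminating shape1 = μs,
μs − 1 = m(s−2) ⇒ s(μ−m) = 1−2m ⇒ s = 0.80/0.021 = 38.0952.
So shape1 = μs = 4.61, shape2 = (1−μ)s = 33.49.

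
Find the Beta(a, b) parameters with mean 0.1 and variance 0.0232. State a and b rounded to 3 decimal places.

By moment matching, a+b = μ(1−μ)/σ² − 1 = (0.1·0.9)/0.0232 − 1 = 3.8793 − 1 = 2.8793.
Since a/(a+b) = μ, a = 0.1·2.8793 = 0.288 and b = 0.9·2.8793 = 2.591.

a = 0.288, b = 2.591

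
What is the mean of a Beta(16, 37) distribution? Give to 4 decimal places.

0.3019

The Beta mean is α/(α+β) = 16/(16+37) = 0.3019.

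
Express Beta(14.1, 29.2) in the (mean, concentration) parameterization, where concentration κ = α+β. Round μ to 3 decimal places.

μ = 0.326, κ = 43.3

κ = α+β = 14.1+29.2 = 43.3; μ = α/κ = 14.1/43.3 = 0.326.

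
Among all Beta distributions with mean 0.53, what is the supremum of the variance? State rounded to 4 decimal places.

0.2491

For fixed mean μ the Beta variance is μ(1−μ)/(α+β+1), increasing as α+β decreases.
Its least upper bound (not attained) is μ(1−μ) = 0.53·0.47 = 0.2491.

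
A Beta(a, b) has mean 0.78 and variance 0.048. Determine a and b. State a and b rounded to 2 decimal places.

a = 2.01, b = 0.57

Let s = a+b. The Beta variance is μ(1−μ)/(s+1).
So s+1 = μ(1−μ)/σ² = (0.78×0.22)/0.048 = 0.1716/0.048 = 3.5750, giving s = 2.5750.
Then a = μs = 0.78×2.5750 = 2.01 and b = (1−μ)s = 0.22×2.5750 = 0.57.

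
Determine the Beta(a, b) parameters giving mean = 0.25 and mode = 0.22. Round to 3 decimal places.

Let s = a+b. Mean gives a = μs = 0.25s; mode gives (a−1)/(s−2) = 0.22.
Substituting: 0.25s − 1 = 0.22(s−2) = 0.22s − 0.44, so 0.03s = 0.56 and s = 18.6667.
Then a = 0.25×18.6667 = 4.667 and b = s−a = 14.000.

a = 4.667, b = 14.000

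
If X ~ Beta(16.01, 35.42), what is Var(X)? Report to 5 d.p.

0.00409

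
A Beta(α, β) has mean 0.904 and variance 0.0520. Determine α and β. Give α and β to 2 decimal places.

Let s = α+β. The Beta variance is μ(1−μ)/(s+1).
So s+1 = μ(1−μ)/σ² = (0.904×0.096)/0.0520 = 0.086784/0.0520 = 1.6689, giving s = 0.6689.
Then α = μs = 0.904×0.6689 = 0.60 and β = (1−μ)s = 0.096×0.6689 = 0.06.

α = 0.60, β = 0.06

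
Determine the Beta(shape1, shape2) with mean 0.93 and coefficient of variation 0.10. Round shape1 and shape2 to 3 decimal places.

shape1 = 6.070, shape2 = 0.457

Var = (CV·μ)² = (0.10×0.93)² = 0.008649.
shape1+shape2 = μ(1−μ)/Var − 1 = 0.0651/0.008649 − 1 = 6.5269.
Thus shape1 = 0.93·6.5269 = 6.070 and shape2 = 0.07·6.5269 = 0.457.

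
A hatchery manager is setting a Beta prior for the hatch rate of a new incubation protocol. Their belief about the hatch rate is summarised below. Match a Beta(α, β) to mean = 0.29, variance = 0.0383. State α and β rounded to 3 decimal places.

α = 1.269, β = 3.107

Let s = α+β. The Beta variance is μ(1−μ)/(s+1).
So s+1 = μ(1−μ)/σ² = (0.29×0.71)/0.0383 = 0.2059/0.0383 = 5.3760, giving s = 4.3760.
Then α = μs = 0.29×4.3760 = 1.269 and β = (1−μ)s = 0.71×4.3760 = 3.107.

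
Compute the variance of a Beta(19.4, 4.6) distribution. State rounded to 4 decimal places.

α+β = 24.0 and αβ = 89.24, so Var = αβ/[(α+β)²(α+β+1)] = 89.24/14400.000 = 0.0062.

0.0062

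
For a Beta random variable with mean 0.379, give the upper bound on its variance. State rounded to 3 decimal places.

0.235

Var = μ(1−μ)/(α+β+1), which approaches μ(1−μ) as α+β → 0.
So the supremum is μ(1−μ) = 0.379×0.621 = 0.235.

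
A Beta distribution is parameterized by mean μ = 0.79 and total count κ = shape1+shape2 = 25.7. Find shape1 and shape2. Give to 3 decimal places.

shape1 = μκ = 0.79×25.7 = 20.303 and shape2 = (1−μ)κ = 0.21×25.7 = 5.397.

shape1 = 20.303, shape2 = 5.397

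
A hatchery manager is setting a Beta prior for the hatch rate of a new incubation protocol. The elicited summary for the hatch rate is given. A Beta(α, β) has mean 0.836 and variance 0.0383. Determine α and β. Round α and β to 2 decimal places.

α = 2.16, β = 0.42

Let s = α+β. The Beta variance is μ(1−μ)/(s+1).
So s+1 = μ(1−μ)/σ² = (0.836×0.164)/0.0383 = 0.137104/0.0383 = 3.5797, giving s = 2.5797.
Then α = μs = 0.836×2.5797 = 2.16 and β = (1−μ)s = 0.164×2.5797 = 0.42.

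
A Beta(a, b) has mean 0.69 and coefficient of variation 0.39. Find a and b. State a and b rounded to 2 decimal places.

a = 1.35, b = 0.61

σ = CV·μ = 0.39×0.69 = 0.26910, so σ² = 0.072415.
s+1 = μ(1−μ)/σ² = 0.2139/0.072415 = 2.9538, so s = a+b = 1.9538.
a = μs = 1.35, b = (1−μ)s = 0.61.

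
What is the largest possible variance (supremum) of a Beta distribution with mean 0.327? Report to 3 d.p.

0.220

For fixed mean μ the Beta variance is μ(1−μ)/(α+β+1), increasing as α+β decreases.
Its least upper bound (not attained) is μ(1−μ) = 0.327·0.673 = 0.220.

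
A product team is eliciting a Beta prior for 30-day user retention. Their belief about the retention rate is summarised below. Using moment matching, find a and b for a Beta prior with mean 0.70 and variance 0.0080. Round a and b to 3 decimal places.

By moment matching, a+b = μ(1−μ)/σ² − 1 = (0.70·0.30)/0.0080 − 1 = 26.2500 − 1 = 25.2500.
Since a/(a+b) = μ, a = 0.70·25.2500 = 17.675 and b = 0.30·25.2500 = 7.575.

a = 17.675, b = 7.575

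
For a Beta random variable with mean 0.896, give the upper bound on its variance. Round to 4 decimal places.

0.0932

For fixed mean μ the Beta variance is μ(1−μ)/(α+β+1), increasing as α+β decreases.
Its least upper bound (not attained) is μ(1−μ) = 0.896·0.104 = 0.0932.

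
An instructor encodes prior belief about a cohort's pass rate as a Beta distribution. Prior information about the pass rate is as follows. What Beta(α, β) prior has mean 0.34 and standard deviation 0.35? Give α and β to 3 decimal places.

α = 0.283, β = 0.549

Variance = 0.35² = 0.1225. The moment-matching identity α+β = μ(1−μ)/Var − 1 gives
α+β = 0.2244/0.1225 − 1 = 0.8318, so α = μ·0.8318 = 0.283 and β = (1−μ)·0.8318 = 0.549.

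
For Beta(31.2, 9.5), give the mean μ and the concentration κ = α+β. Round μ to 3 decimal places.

κ = α+β = 31.2+9.5 = 40.7; μ = α/κ = 31.2/40.7 = 0.767.

μ = 0.767, κ = 40.7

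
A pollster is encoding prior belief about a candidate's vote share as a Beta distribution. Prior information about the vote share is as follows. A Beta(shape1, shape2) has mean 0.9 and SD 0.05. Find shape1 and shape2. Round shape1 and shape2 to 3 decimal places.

shape1 = 31.500, shape2 = 3.500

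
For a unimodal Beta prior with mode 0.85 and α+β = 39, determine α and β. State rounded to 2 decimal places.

For α,β>1 the mode is (α−1)/(α+β−2), so α = mode·(κ−2)+1 = 0.85×37+1 = 32.45.
And β = (1−mode)·(κ−2)+1 = 0.15×37+1 = 6.55.

α = 32.45, β = 6.55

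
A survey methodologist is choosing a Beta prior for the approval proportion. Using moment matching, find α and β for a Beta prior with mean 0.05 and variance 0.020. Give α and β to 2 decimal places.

Write ν = α+β; then α = μν and Var = μ(1−μ)/(ν+1).
ν = μ(1−μ)/Var − 1 = 0.0475/0.020 − 1 = 1.3750.
α = 0.05·1.3750 = 0.07, β = 0.95·1.3750 = 1.31.

α = 0.07, β = 1.31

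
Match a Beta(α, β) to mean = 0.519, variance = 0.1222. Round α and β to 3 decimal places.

Write ν = α+β; then α = μν and Var = μ(1−μ)/(ν+1).
ν = μ(1−μ)/Var − 1 = 0.249639/0.1222 − 1 = 1.0429.
α = 0.519·1.0429 = 0.541, β = 0.481·1.0429 = 0.502.

α = 0.541, β = 0.502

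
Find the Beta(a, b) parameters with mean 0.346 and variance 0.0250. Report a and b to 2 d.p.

a = 2.79, b = 5.27

By moment matching, a+b = μ(1−μ)/σ² − 1 = (0.346·0.654)/0.0250 − 1 = 9.0514 − 1 = 8.0514.
Since a/(a+b) = μ, a = 0.346·8.0514 = 2.79 and b = 0.654·8.0514 = 5.27.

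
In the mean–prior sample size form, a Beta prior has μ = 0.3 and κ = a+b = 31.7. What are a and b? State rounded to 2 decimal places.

Split κ in proportion μ : (1−μ): a = 0.3·31.7 = 9.51, b = 31.7 − 9.51 = 22.19.

a = 9.51, b = 22.19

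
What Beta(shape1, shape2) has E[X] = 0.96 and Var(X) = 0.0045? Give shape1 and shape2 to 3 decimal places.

By moment matching, shape1+shape2 = μ(1−μ)/σ² − 1 = (0.96·0.04)/0.0045 − 1 = 8.5333 − 1 = 7.5333.
Since shape1/(shape1+shape2) = μ, shape1 = 0.96·7.5333 = 7.232 and shape2 = 0.04·7.5333 = 0.301.

shape1 = 7.232, shape2 = 0.301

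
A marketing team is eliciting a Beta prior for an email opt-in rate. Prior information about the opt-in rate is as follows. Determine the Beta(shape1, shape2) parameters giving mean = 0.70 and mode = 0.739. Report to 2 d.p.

Let s = shape1+shape2. Mean gives shape1 = μs = 0.70s; mode gives (shape1−1)/(s−2) = 0.739.
Substituting: 0.70s − 1 = 0.739(s−2) = 0.739s − 1.478, so -0.039s = -0.478 and s = 12.2564.
Then shape1 = 0.70×12.2564 = 8.58 and shape2 = s−shape1 = 3.68.

shape1 = 8.58, shape2 = 3.68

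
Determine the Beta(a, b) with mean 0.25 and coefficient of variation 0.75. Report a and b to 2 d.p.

a = 1.08, b = 3.25

Var = (CV·μ)² = (0.75×0.25)² = 0.035156.
a+b = μ(1−μ)/Var − 1 = 0.1875/0.035156 − 1 = 4.3333.
Thus a = 0.25·4.3333 = 1.08 and b = 0.75·4.3333 = 3.25.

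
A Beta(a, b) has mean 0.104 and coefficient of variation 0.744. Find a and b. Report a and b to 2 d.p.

a = 1.51, b = 13.05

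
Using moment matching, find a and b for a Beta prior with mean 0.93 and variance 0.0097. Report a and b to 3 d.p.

a = 5.312, b = 0.400

Let s = a+b. The Beta variance is μ(1−μ)/(s+1).
So s+1 = μ(1−μ)/σ² = (0.93×0.07)/0.0097 = 0.0651/0.0097 = 6.7113, giving s = 5.7113.
Then a = μs = 0.93×5.7113 = 5.312 and b = (1−μ)s = 0.07×5.7113 = 0.400.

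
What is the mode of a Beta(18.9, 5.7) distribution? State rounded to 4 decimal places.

0.7920

The density x^(α−1)(1−x)^(β−1) is maximised at (α−1)/(α+β−2) = 17.9/22.6 = 0.7920.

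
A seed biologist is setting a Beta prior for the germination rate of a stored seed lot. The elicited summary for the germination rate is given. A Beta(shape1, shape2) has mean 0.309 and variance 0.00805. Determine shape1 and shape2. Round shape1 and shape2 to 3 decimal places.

shape1 = 7.887, shape2 = 17.637

By moment matching, shape1+shape2 = μ(1−μ)/σ² − 1 = (0.309·0.691)/0.00805 − 1 = 26.5241 − 1 = 25.5241.
Since shape1/(shape1+shape2) = μ, shape1 = 0.309·25.5241 = 7.887 and shape2 = 0.691·25.5241 = 17.637.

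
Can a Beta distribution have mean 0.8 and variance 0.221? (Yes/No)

For any Beta, Var(X) < E[X]·(1−E[X]).
Here μ(1−μ) = 0.8×0.2 = 0.16, and 0.221 ≥ 0.16.

No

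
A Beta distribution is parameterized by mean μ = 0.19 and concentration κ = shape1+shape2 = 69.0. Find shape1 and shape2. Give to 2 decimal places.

shape1 = μκ = 0.19×69.0 = 13.11 and shape2 = (1−μ)κ = 0.81×69.0 = 55.89.

shape1 = 13.11, shape2 = 55.89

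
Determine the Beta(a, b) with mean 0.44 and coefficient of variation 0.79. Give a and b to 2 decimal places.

a = 0.46, b = 0.58

σ = CV·μ = 0.79×0.44 = 0.34760, so σ² = 0.120826.
s+1 = μ(1−μ)/σ² = 0.2464/0.120826 = 2.0393, so s = a+b = 1.0393.
a = μs = 0.46, b = (1−μ)s = 0.58.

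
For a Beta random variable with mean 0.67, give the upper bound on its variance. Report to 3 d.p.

Var = μ(1−μ)/(α+β+1), which approaches μ(1−μ) as α+β → 0.
So the supremum is μ(1−μ) = 0.67×0.33 = 0.221.

0.221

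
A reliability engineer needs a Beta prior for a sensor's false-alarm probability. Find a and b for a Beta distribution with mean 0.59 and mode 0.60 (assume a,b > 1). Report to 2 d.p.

a = 11.80, b = 8.20

Let s = a+b. Mean gives a = μs = 0.59s; mode gives (a−1)/(s−2) = 0.60.
Substituting: 0.59s − 1 = 0.60(s−2) = 0.60s − 1.20, so -0.01s = -0.20 and s = 20.0000.
Then a = 0.59×20.0000 = 11.80 and b = s−a = 8.20.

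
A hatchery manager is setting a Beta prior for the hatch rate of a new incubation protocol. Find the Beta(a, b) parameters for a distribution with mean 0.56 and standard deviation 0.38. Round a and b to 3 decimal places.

a = 0.396, b = 0.311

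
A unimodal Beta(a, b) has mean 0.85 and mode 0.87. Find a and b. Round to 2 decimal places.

a = 31.45, b = 5.55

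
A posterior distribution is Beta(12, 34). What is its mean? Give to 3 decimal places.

E[X] = α/(α+β) = 12/46 = 0.261.

0.261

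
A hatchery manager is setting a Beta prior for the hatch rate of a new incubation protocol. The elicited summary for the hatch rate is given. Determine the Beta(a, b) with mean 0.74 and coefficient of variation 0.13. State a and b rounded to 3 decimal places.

a = 14.645, b = 5.145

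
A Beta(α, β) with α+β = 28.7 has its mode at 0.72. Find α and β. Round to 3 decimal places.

α = 20.224, β = 8.476

Since the density peak of Beta(α,β) is at (α−1)/(α+β−2),
α = 1 + 0.72(28.7−2) = 20.224 and β = 28.7 − 20.224 = 8.476.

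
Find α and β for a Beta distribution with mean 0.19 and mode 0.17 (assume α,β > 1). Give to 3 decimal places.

With s = α+β: μ = α/s and mode = (α−1)/(s−2). Eliminating α = μs,
μs − 1 = m(s−2) ⇒ s(μ−m) = 1−2m ⇒ s = 0.66/0.02 = 33.0000.
So α = μs = 6.270, β = (1−μ)s = 26.730.

α = 6.270, β = 26.730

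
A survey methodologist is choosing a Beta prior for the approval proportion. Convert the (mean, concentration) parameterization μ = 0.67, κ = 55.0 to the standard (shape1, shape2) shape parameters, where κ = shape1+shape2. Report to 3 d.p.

shape1 = 36.850, shape2 = 18.150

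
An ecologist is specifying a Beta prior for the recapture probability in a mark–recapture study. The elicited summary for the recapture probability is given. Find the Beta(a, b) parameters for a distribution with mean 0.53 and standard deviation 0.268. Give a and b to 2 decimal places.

a = 1.31, b = 1.16

Variance = 0.268² = 0.071824. The moment-matching identity a+b = μ(1−μ)/Var − 1 gives
a+b = 0.2491/0.071824 − 1 = 2.4682, so a = μ·2.4682 = 1.31 and b = (1−μ)·2.4682 = 1.16.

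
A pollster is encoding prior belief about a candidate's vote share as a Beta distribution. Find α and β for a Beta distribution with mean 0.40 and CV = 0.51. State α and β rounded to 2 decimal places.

Var = (CV·μ)² = (0.51×0.40)² = 0.041616.
α+β = μ(1−μ)/Var − 1 = 0.2400/0.041616 − 1 = 4.7670.
Thus α = 0.40·4.7670 = 1.91 and β = 0.60·4.7670 = 2.86.

α = 1.91, β = 2.86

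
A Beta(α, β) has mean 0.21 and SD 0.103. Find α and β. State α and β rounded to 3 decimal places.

First σ² = 0.010609. Setting α = μn, β = (1−μ)n with n = α+β,
μ(1−μ)/(n+1) = 0.010609 ⇒ n+1 = 0.1659/0.010609 = 15.6377 ⇒ n = 14.6377.
Hence α = 0.21×14.6377 = 3.074, β = 0.79×14.6377 = 11.564.

α = 3.074, β = 11.564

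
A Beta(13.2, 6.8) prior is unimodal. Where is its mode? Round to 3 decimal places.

With α,β > 1, mode = (α−1)/(α+β−2) = 12.2/18.0 = 0.678.

0.678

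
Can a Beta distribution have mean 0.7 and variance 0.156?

Yes

For any Beta, Var(X) < E[X]·(1−E[X]).
Here μ(1−μ) = 0.7×0.3 = 0.21, and 0.156 < 0.21.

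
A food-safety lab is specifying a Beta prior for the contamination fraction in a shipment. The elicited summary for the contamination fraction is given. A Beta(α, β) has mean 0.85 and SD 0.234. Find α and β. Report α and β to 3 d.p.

σ² = 0.234² = 0.054756.
With s = α+β, Var = μ(1−μ)/(s+1), so s+1 = (0.85×0.15)/0.054756 = 2.3285 and s = 1.3285.
α = μs = 1.129, β = (1−μ)s = 0.199.

α = 1.129, β = 0.199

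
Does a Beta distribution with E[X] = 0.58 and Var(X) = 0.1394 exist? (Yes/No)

Yes

The Beta variance bound is σ² < μ(1−μ).
Here μ(1−μ) = 0.58×0.42 = 0.2436, and 0.1394 < 0.2436.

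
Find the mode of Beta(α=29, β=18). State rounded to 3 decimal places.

With α,β > 1, mode = (α−1)/(α+β−2) = 28/45 = 0.622.

0.622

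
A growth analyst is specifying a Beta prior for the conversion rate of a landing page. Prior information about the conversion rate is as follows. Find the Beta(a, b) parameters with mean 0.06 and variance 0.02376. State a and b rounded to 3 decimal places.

a = 0.082, b = 1.291

By moment matching, a+b = μ(1−μ)/σ² − 1 = (0.06·0.94)/0.02376 − 1 = 2.3737 − 1 = 1.3737.
Since a/(a+b) = μ, a = 0.06·1.3737 = 0.082 and b = 0.94·1.3737 = 1.291.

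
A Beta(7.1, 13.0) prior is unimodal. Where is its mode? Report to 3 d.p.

The density x^(α−1)(1−x)^(β−1) is maximised at (α−1)/(α+β−2) = 6.1/18.1 = 0.337.

0.337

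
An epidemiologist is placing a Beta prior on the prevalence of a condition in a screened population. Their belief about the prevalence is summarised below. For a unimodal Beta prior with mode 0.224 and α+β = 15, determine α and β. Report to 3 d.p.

Since the density peak of Beta(α,β) is at (α−1)/(α+β−2),
α = 1 + 0.224(15−2) = 3.912 and β = 15 − 3.912 = 11.088.

α = 3.912, β = 11.088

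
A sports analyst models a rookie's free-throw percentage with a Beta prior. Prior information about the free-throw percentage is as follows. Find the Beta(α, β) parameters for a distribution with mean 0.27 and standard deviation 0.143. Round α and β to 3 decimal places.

First σ² = 0.020449. Setting α = μn, β = (1−μ)n with n = α+β,
μ(1−μ)/(n+1) = 0.020449 ⇒ n+1 = 0.1971/0.020449 = 9.6386 ⇒ n = 8.6386.
Hence α = 0.27×8.6386 = 2.332, β = 0.73×8.6386 = 6.306.

α = 2.332, β = 6.306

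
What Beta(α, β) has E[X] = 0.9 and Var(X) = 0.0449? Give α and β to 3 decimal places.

Write ν = α+β; then α = μν and Var = μ(1−μ)/(ν+1).
ν = μ(1−μ)/Var − 1 = 0.09/0.0449 − 1 = 1.0045.
α = 0.9·1.0045 = 0.904, β = 0.1·1.0045 = 0.100.

α = 0.904, β = 0.100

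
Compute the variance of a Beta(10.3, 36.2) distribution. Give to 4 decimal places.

0.0036

μ = 10.3/46.5 = 0.221505; Var = μ(1−μ)/(α+β+1) = 0.1724407/47.5 = 0.0036.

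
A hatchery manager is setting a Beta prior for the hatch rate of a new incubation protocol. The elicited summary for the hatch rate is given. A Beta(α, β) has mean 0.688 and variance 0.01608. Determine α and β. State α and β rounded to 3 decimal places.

By moment matching, α+β = μ(1−μ)/σ² − 1 = (0.688·0.312)/0.01608 − 1 = 13.3493 − 1 = 12.3493.
Since α/(α+β) = μ, α = 0.688·12.3493 = 8.496 and β = 0.312·12.3493 = 3.853.

α = 8.496, β = 3.853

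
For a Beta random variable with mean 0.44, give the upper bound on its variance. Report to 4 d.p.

For fixed mean μ the Beta variance is μ(1−μ)/(α+β+1), increasing as α+β decreases.
Its least upper bound (not attained) is μ(1−μ) = 0.44·0.56 = 0.2464.

0.2464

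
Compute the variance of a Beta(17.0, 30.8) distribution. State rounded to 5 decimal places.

0.00470

μ = 17.0/47.8 = 0.355649; Var = μ(1−μ)/(α+β+1) = 0.2291627/48.8 = 0.00470.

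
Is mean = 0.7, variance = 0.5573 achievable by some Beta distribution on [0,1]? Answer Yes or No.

A Beta with mean μ has variance μ(1−μ)/(α+β+1) < μ(1−μ).
Here μ(1−μ) = 0.7×0.3 = 0.21, and 0.5573 ≥ 0.21.

No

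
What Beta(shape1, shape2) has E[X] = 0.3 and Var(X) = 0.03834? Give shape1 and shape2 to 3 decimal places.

Write ν = shape1+shape2; then shape1 = μν and Var = μ(1−μ)/(ν+1).
ν = μ(1−μ)/Var − 1 = 0.21/0.03834 − 1 = 4.4773.
shape1 = 0.3·4.4773 = 1.343, shape2 = 0.7·4.4773 = 3.134.

shape1 = 1.343, shape2 = 3.134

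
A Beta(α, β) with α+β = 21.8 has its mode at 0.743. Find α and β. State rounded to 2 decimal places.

For α,β>1 the mode is (α−1)/(α+β−2), so α = mode·(κ−2)+1 = 0.743×19.8+1 = 15.71.
And β = (1−mode)·(κ−2)+1 = 0.257×19.8+1 = 6.09.

α = 15.71, β = 6.09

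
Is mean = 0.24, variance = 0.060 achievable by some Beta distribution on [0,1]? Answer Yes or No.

Yes

The Beta variance bound is σ² < μ(1−μ).
Here μ(1−μ) = 0.24×0.76 = 0.1824, and 0.060 < 0.1824.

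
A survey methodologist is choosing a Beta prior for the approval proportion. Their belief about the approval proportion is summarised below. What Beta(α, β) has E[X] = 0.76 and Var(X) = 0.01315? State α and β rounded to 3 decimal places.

Let s = α+β. The Beta variance is μ(1−μ)/(s+1).
So s+1 = μ(1−μ)/σ² = (0.76×0.24)/0.01315 = 0.1824/0.01315 = 13.8707, giving s = 12.8707.
Then α = μs = 0.76×12.8707 = 9.782 and β = (1−μ)s = 0.24×12.8707 = 3.089.

α = 9.782, β = 3.089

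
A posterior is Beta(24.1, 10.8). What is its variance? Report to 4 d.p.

0.0060

Var = αβ/[(α+β)²(α+β+1)] = (24.1×10.8)/(34.9²×35.9) = 260.28/43726.559 = 0.0060.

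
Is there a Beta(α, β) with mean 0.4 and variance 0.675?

No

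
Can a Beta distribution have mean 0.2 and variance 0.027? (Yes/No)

For any Beta, Var(X) < E[X]·(1−E[X]).
Here μ(1−μ) = 0.2×0.8 = 0.16, and 0.027 < 0.16.

Yes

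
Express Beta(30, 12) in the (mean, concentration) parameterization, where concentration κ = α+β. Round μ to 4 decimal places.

κ = α+β = 30+12 = 42; μ = α/κ = 30/42 = 0.7143.

μ = 0.7143, κ = 42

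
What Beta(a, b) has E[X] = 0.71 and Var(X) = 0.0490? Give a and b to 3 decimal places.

Let s = a+b. The Beta variance is μ(1−μ)/(s+1).
So s+1 = μ(1−μ)/σ² = (0.71×0.29)/0.0490 = 0.2059/0.0490 = 4.2020, giving s = 3.2020.
Then a = μs = 0.71×3.2020 = 2.273 and b = (1−μ)s = 0.29×3.2020 = 0.929.

a = 2.273, b = 0.929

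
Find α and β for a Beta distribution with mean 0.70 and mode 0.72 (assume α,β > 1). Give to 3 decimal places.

α = 15.400, β = 6.600

With s = α+β: μ = α/s and mode = (α−1)/(s−2). Eliminating α = μs,
μs − 1 = m(s−2) ⇒ s(μ−m) = 1−2m ⇒ s = -0.44/-0.02 = 22.0000.
So α = μs = 15.400, β = (1−μ)s = 6.600.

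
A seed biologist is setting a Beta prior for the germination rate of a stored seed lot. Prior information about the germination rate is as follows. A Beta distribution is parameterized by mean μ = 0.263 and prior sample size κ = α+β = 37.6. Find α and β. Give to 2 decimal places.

Split κ in proportion μ : (1−μ): α = 0.263·37.6 = 9.89, β = 37.6 − 9.89 = 27.71.

α = 9.89, β = 27.71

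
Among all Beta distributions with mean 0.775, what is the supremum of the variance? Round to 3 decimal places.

Var = μ(1−μ)/(α+β+1), which approaches μ(1−μ) as α+β → 0.
So the supremum is μ(1−μ) = 0.775×0.225 = 0.174.

0.174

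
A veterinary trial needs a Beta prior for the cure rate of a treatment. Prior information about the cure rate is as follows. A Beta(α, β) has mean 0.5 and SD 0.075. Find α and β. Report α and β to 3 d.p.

α = 21.722, β = 21.722

Variance = 0.075² = 0.005625. The moment-matching identity α+β = μ(1−μ)/Var − 1 gives
α+β = 0.25/0.005625 − 1 = 43.4444, so α = μ·43.4444 = 21.722 and β = (1−μ)·43.4444 = 21.722.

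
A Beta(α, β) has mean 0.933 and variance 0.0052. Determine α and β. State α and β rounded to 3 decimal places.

α = 10.283, β = 0.738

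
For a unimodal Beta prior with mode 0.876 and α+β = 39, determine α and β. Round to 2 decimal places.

α = 33.41, β = 5.59

For α,β>1 the mode is (α−1)/(α+β−2), so α = mode·(κ−2)+1 = 0.876×37+1 = 33.41.
And β = (1−mode)·(κ−2)+1 = 0.124×37+1 = 5.59.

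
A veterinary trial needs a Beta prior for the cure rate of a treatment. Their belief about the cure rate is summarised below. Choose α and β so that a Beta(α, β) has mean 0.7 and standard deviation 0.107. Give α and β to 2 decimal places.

Variance = 0.107² = 0.011449. The moment-matching identity α+β = μ(1−μ)/Var − 1 gives
α+β = 0.21/0.011449 − 1 = 17.3422, so α = μ·17.3422 = 12.14 and β = (1−μ)·17.3422 = 5.20.

α = 12.14, β = 5.20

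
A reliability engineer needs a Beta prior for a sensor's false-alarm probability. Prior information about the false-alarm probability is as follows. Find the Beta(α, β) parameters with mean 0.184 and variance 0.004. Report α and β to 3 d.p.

By moment matching, α+β = μ(1−μ)/σ² − 1 = (0.184·0.816)/0.004 − 1 = 37.5360 − 1 = 36.5360.
Since α/(α+β) = μ, α = 0.184·36.5360 = 6.723 and β = 0.816·36.5360 = 29.813.

α = 6.723, β = 29.813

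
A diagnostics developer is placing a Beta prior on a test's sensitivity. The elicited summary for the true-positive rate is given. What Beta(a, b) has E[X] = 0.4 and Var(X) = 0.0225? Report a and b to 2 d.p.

a = 3.87, b = 5.80

Let s = a+b. The Beta variance is μ(1−μ)/(s+1).
So s+1 = μ(1−μ)/σ² = (0.4×0.6)/0.0225 = 0.24/0.0225 = 10.6667, giving s = 9.6667.
Then a = μs = 0.4×9.6667 = 3.87 and b = (1−μ)s = 0.6×9.6667 = 5.80.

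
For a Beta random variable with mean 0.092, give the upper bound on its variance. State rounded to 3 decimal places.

0.084

For fixed mean μ the Beta variance is μ(1−μ)/(α+β+1), increasing as α+β decreases.
Its least upper bound (not attained) is μ(1−μ) = 0.092·0.908 = 0.084.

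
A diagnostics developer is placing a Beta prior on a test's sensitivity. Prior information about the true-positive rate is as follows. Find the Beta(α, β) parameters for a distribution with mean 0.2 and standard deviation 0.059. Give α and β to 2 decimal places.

α = 8.99, β = 35.97

σ² = 0.059² = 0.003481.
With s = α+β, Var = μ(1−μ)/(s+1), so s+1 = (0.2×0.8)/0.003481 = 45.9638 and s = 44.9638.
α = μs = 8.99, β = (1−μ)s = 35.97.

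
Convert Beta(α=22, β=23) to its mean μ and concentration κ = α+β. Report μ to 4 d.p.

μ = 0.4889, κ = 45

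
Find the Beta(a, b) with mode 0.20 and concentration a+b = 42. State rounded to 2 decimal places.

a = 9.00, b = 33.00

Mode = (a−1)/(κ−2) with κ = a+b, so a−1 = 0.20·40 = 8.00.
a = 9.00; b = κ − a = 33.00.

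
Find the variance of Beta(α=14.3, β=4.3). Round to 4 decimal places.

μ = 14.3/18.6 = 0.768817; Var = μ(1−μ)/(α+β+1) = 0.1777373/19.6 = 0.0091.

0.0091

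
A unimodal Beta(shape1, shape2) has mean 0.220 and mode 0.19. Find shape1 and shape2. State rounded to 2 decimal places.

shape1 = 4.55, shape2 = 16.12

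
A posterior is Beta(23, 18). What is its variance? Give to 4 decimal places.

0.0059

Var = αβ/[(α+β)²(α+β+1)] = (23×18)/(41²×42) = 414/70602 = 0.0059.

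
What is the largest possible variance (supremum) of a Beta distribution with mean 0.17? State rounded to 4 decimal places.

For fixed mean μ the Beta variance is μ(1−μ)/(α+β+1), increasing as α+β decreases.
Its least upper bound (not attained) is μ(1−μ) = 0.17·0.83 = 0.1411.

0.1411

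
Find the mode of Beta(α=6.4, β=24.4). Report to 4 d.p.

The density x^(α−1)(1−x)^(β−1) is maximised at (α−1)/(α+β−2) = 5.4/28.8 = 0.1875.

0.1875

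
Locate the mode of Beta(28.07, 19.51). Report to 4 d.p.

With α,β > 1, mode = (α−1)/(α+β−2) = 27.07/45.58 = 0.5939.

0.5939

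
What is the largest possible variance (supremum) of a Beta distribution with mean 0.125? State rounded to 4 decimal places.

0.1094

For fixed mean μ the Beta variance is μ(1−μ)/(α+β+1), increasing as α+β decreases.
Its least upper bound (not attained) is μ(1−μ) = 0.125·0.875 = 0.1094.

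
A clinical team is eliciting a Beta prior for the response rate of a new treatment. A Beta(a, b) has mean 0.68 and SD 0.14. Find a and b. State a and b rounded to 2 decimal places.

Variance = 0.14² = 0.0196. The moment-matching identity a+b = μ(1−μ)/Var − 1 gives
a+b = 0.2176/0.0196 − 1 = 10.1020, so a = μ·10.1020 = 6.87 and b = (1−μ)·10.1020 = 3.23.

a = 6.87, b = 3.23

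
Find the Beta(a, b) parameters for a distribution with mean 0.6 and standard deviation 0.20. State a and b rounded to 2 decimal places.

a = 3.00, b = 2.00

σ² = 0.20² = 0.0400.
With s = a+b, Var = μ(1−μ)/(s+1), so s+1 = (0.6×0.4)/0.0400 = 6.0000 and s = 5.0000.
a = μs = 3.00, b = (1−μ)s = 2.00.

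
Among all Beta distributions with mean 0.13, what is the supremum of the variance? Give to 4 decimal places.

0.1131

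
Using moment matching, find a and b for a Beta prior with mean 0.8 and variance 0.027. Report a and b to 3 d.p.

Write ν = a+b; then a = μν and Var = μ(1−μ)/(ν+1).
ν = μ(1−μ)/Var − 1 = 0.16/0.027 − 1 = 4.9259.
a = 0.8·4.9259 = 3.941, b = 0.2·4.9259 = 0.985.

a = 3.941, b = 0.985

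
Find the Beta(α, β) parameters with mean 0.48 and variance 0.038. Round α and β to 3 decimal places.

Write ν = α+β; then α = μν and Var = μ(1−μ)/(ν+1).
ν = μ(1−μ)/Var − 1 = 0.2496/0.038 − 1 = 5.5684.
α = 0.48·5.5684 = 2.673, β = 0.52·5.5684 = 2.896.

α = 2.673, β = 2.896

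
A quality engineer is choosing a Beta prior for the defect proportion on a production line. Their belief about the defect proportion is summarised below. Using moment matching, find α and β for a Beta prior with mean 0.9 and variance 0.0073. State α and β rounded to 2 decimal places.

Let s = α+β. The Beta variance is μ(1−μ)/(s+1).
So s+1 = μ(1−μ)/σ² = (0.9×0.1)/0.0073 = 0.09/0.0073 = 12.3288, giving s = 11.3288.
Then α = μs = 0.9×11.3288 = 10.20 and β = (1−μ)s = 0.1×11.3288 = 1.13.

α = 10.20, β = 1.13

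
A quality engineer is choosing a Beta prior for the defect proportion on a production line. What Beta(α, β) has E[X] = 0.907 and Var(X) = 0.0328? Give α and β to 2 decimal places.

Let s = α+β. The Beta variance is μ(1−μ)/(s+1).
So s+1 = μ(1−μ)/σ² = (0.907×0.093)/0.0328 = 0.084351/0.0328 = 2.5717, giving s = 1.5717.
Then α = μs = 0.907×1.5717 = 1.43 and β = (1−μ)s = 0.093×1.5717 = 0.15.

α = 1.43, β = 0.15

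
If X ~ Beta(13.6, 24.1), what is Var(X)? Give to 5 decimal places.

Var = αβ/[(α+β)²(α+β+1)] = (13.6×24.1)/(37.7²×38.7) = 327.76/55003.923 = 0.00596.

0.00596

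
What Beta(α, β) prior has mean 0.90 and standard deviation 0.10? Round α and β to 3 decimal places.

σ² = 0.10² = 0.0100.
With s = α+β, Var = μ(1−μ)/(s+1), so s+1 = (0.90×0.10)/0.0100 = 9.0000 and s = 8.0000.
α = μs = 7.200, β = (1−μ)s = 0.800.

α = 7.200, β = 0.800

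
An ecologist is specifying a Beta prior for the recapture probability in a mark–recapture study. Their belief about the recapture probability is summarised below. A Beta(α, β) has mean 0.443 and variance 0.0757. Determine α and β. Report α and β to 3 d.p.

By moment matching, α+β = μ(1−μ)/σ² − 1 = (0.443·0.557)/0.0757 − 1 = 3.2596 − 1 = 2.2596.
Since α/(α+β) = μ, α = 0.443·2.2596 = 1.001 and β = 0.557·2.2596 = 1.259.

α = 1.001, β = 1.259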